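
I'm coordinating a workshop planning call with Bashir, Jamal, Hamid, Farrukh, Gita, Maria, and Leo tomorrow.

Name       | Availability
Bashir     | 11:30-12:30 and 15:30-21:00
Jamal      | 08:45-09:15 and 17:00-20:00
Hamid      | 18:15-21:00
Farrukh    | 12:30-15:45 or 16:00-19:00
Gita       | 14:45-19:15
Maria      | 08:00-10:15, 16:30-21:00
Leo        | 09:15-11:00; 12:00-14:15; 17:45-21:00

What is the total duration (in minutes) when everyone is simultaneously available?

Bashir ∩ Jamal: 17:00-20:00.
Bashir ∩ Jamal ∩ Hamid: 18:15-20:00.
Bashir ∩ Jamal ∩ Hamid ∩ Farrukh: 18:15-19:00.
Bashir ∩ Jamal ∩ Hamid ∩ Farrukh ∩ Gita: 18:15-19:00.
Bashir ∩ Jamal ∩ Hamid ∩ Farrukh ∩ Gita ∩ Maria: 18:15-19:00.
Bashir ∩ Jamal ∩ Hamid ∩ Farrukh ∩ Gita ∩ Maria ∩ Leo: 18:15-19:00.
That's a single block of 45 minutes.

45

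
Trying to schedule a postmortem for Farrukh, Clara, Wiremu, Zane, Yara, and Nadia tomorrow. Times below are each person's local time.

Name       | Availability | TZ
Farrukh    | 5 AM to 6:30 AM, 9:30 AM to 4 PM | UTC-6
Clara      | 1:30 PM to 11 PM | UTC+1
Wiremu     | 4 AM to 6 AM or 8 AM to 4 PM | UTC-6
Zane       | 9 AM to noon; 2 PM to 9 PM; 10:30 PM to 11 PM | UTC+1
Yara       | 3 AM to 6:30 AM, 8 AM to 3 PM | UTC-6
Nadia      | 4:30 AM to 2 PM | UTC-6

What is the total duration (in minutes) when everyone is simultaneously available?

Farrukh in UTC: 11:00-12:30, 15:30-22:00 (add 6h to convert from UTC-6).
Clara in UTC: 12:30-22:00 (subtract 1h to convert from UTC+1).
Wiremu in UTC: 10:00-12:00, 14:00-22:00 (add 6h to convert from UTC-6).
Zane in UTC: 08:00-11:00, 13:00-20:00, 21:30-22:00 (subtract 1h to convert from UTC+1).
Yara in UTC: 09:00-12:30, 14:00-21:00 (add 6h to convert from UTC-6).
Nadia in UTC: 10:30-20:00 (add 6h to convert from UTC-6).
Farrukh ∩ Clara: 15:30-22:00.
Farrukh ∩ Clara ∩ Wiremu: 15:30-22:00.
Farrukh ∩ Clara ∩ Wiremu ∩ Zane: 15:30-20:00, 21:30-22:00.
Farrukh ∩ Clara ∩ Wiremu ∩ Zane ∩ Yara: 15:30-20:00.
Farrukh ∩ Clara ∩ Wiremu ∩ Zane ∩ Yara ∩ Nadia: 15:30-20:00.
That's a single block of 270 minutes.

270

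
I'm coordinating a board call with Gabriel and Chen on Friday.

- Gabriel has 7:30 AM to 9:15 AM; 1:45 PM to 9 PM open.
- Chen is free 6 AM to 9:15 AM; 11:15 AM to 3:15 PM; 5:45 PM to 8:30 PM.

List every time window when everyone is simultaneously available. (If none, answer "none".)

07:30-09:15, 13:45-15:15, 17:45-20:30

Gabriel ∩ Chen: 07:30-09:15, 13:45-15:15, 17:45-20:30.
So the common availability across everyone is 07:30-09:15, 13:45-15:15, 17:45-20:30.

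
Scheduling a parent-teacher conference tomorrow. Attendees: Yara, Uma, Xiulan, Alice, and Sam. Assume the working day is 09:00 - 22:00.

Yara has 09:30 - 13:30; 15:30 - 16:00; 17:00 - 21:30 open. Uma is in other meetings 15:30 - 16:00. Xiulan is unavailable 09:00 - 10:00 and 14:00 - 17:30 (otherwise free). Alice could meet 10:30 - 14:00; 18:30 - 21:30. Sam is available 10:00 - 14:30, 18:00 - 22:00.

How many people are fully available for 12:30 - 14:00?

Yara free: 09:30-13:30, 15:30-16:00, 17:00-21:30.
Uma free: 09:00-15:30, 16:00-22:00 (invert busy blocks within the working day).
Xiulan free: 10:00-14:00, 17:30-22:00 (invert busy blocks within the working day).
Alice free: 10:30-14:00, 18:30-21:30.
Sam free: 10:00-14:30, 18:00-22:00.
Uma, Xiulan, Alice, and Sam can make the full 12:30-14:00 slot — that's 4.

4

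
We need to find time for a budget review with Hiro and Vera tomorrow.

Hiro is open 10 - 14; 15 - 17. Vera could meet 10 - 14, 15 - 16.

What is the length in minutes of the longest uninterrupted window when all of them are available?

240

Hiro ∩ Vera: 10:00-14:00, 15:00-16:00.
The longest is 10:00-14:00 at 240 minutes.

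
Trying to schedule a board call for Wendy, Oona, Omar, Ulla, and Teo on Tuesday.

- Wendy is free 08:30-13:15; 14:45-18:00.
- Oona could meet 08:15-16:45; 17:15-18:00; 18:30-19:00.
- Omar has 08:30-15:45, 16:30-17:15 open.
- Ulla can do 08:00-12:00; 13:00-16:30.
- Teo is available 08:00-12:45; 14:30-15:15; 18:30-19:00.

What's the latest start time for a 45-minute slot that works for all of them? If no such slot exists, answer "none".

11:15

Wendy ∩ Oona: 08:30-13:15, 14:45-16:45, 17:15-18:00.
Wendy ∩ Oona ∩ Omar: 08:30-13:15, 14:45-15:45, 16:30-16:45.
Wendy ∩ Oona ∩ Omar ∩ Ulla: 08:30-12:00, 13:00-13:15, 14:45-15:45.
Wendy ∩ Oona ∩ Omar ∩ Ulla ∩ Teo: 08:30-12:00, 14:45-15:15.
Those are the intersection windows.
The last common window of at least 45 minutes is 08:30-12:00; a 45-minute meeting can start as late as 11:15 and still end by 12:00.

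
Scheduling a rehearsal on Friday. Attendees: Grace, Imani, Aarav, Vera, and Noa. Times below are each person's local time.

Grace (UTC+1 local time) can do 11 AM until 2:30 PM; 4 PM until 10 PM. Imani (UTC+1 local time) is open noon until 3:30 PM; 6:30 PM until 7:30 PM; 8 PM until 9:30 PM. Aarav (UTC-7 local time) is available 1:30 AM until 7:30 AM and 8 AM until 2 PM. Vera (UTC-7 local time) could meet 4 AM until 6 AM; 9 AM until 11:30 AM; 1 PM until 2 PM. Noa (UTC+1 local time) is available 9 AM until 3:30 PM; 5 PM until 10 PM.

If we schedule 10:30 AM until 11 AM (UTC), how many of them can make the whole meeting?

Grace in UTC: 10:00-13:30, 15:00-21:00 (subtract 1h to convert from UTC+1).
Imani in UTC: 11:00-14:30, 17:30-18:30, 19:00-20:30 (subtract 1h to convert from UTC+1).
Aarav in UTC: 08:30-14:30, 15:00-21:00 (add 7h to convert from UTC-7).
Vera in UTC: 11:00-13:00, 16:00-18:30, 20:00-21:00 (add 7h to convert from UTC-7).
Noa in UTC: 08:00-14:30, 16:00-21:00 (subtract 1h to convert from UTC+1).
Grace, Aarav, and Noa can make the full 10:30-11:00 slot — that's 3.

3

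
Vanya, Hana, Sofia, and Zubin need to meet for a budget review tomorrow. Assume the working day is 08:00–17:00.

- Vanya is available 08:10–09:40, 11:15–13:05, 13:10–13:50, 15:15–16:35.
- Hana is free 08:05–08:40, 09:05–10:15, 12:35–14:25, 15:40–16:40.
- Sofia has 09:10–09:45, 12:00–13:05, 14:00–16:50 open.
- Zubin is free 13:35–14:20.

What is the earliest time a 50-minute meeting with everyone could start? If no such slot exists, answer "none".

none

Vanya ∩ Hana: 08:10-08:40, 09:05-09:40, 12:35-13:05, 13:10-13:50, 15:40-16:35.
Vanya ∩ Hana ∩ Sofia: 09:10-09:40, 12:35-13:05, 15:40-16:35.
Vanya ∩ Hana ∩ Sofia ∩ Zubin: ∅.
There is no time when everyone is free.
No common window is at least 50 minutes long.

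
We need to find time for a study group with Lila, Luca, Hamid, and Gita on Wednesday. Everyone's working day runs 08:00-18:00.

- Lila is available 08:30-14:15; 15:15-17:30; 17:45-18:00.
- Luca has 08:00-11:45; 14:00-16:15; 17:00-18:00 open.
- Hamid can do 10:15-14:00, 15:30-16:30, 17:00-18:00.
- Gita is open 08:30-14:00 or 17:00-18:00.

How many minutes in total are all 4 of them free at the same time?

135

Lila ∩ Luca: 08:30-11:45, 14:00-14:15, 15:15-16:15, 17:00-17:30, 17:45-18:00.
Lila ∩ Luca ∩ Hamid: 10:15-11:45, 15:30-16:15, 17:00-17:30, 17:45-18:00.
Lila ∩ Luca ∩ Hamid ∩ Gita: 10:15-11:45, 17:00-17:30, 17:45-18:00.
Summing the common windows: 90 + 30 + 15 = 135 minutes.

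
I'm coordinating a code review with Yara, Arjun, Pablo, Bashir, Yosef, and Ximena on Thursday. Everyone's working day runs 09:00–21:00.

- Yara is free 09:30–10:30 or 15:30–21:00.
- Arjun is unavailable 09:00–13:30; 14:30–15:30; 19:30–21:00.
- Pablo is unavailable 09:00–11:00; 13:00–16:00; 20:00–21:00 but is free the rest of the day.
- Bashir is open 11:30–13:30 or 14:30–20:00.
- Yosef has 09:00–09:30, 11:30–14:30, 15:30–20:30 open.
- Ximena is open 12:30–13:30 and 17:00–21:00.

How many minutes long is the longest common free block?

Yara free: 09:30-10:30, 15:30-21:00.
Arjun free: 13:30-14:30, 15:30-19:30 (invert busy blocks within the working day).
Pablo free: 11:00-13:00, 16:00-20:00 (invert busy blocks within the working day).
Bashir free: 11:30-13:30, 14:30-20:00.
Yosef free: 09:00-09:30, 11:30-14:30, 15:30-20:30.
Ximena free: 12:30-13:30, 17:00-21:00.
Yara ∩ Arjun: 15:30-19:30.
Yara ∩ Arjun ∩ Pablo: 16:00-19:30.
Yara ∩ Arjun ∩ Pablo ∩ Bashir: 16:00-19:30.
Yara ∩ Arjun ∩ Pablo ∩ Bashir ∩ Yosef: 16:00-19:30.
Yara ∩ Arjun ∩ Pablo ∩ Bashir ∩ Yosef ∩ Ximena: 17:00-19:30.
The longest is 17:00-19:30 at 150 minutes.

150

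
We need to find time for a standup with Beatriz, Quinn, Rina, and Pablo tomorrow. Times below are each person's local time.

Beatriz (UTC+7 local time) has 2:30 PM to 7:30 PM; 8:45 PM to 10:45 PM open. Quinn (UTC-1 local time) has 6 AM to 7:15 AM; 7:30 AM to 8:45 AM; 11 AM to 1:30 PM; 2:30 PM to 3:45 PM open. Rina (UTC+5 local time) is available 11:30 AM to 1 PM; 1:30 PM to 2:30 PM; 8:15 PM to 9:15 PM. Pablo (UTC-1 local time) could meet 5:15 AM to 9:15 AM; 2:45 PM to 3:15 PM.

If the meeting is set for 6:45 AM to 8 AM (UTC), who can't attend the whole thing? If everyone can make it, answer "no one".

Beatriz, Quinn

Beatriz in UTC: 07:30-12:30, 13:45-15:45 (subtract 7h to convert from UTC+7).
Quinn in UTC: 07:00-08:15, 08:30-09:45, 12:00-14:30, 15:30-16:45 (add 1h to convert from UTC-1).
Rina in UTC: 06:30-08:00, 08:30-09:30, 15:15-16:15 (subtract 5h to convert from UTC+5).
Pablo in UTC: 06:15-10:15, 15:45-16:15 (add 1h to convert from UTC-1).
Beatriz: not fully free for 06:45-08:00. Quinn: not fully free for 06:45-08:00. Rina: free for 06:45-08:00. Pablo: free for 06:45-08:00.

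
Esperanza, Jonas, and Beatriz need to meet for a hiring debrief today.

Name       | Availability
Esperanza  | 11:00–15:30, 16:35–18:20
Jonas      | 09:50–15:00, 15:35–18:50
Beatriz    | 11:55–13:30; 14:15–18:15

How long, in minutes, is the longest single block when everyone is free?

Esperanza ∩ Jonas: 11:00-15:00, 16:35-18:20.
Esperanza ∩ Jonas ∩ Beatriz: 11:55-13:30, 14:15-15:00, 16:35-18:15.
The longest is 16:35-18:15 at 100 minutes.

100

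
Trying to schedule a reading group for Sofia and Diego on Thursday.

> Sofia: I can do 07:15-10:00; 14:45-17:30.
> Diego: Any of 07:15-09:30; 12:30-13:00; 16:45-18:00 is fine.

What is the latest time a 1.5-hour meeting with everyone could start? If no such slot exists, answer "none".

Sofia ∩ Diego: 07:15-09:30, 16:45-17:30.
The last common window of at least 90 minutes is 07:15-09:30; a 90-minute meeting can start as late as 08:00 and still end by 09:30.

08:00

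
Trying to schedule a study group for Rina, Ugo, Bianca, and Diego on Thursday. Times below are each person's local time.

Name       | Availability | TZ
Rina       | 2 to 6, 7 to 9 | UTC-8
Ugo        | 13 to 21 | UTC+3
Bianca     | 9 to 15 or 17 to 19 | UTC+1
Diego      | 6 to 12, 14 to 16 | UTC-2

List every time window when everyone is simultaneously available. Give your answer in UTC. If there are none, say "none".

10:00-14:00, 16:00-17:00

Rina in UTC: 10:00-14:00, 15:00-17:00 (add 8h to convert from UTC-8).
Ugo in UTC: 10:00-18:00 (subtract 3h to convert from UTC+3).
Bianca in UTC: 08:00-14:00, 16:00-18:00 (subtract 1h to convert from UTC+1).
Diego in UTC: 08:00-14:00, 16:00-18:00 (add 2h to convert from UTC-2).
Rina ∩ Ugo: 10:00-14:00, 15:00-17:00.
Rina ∩ Ugo ∩ Bianca: 10:00-14:00, 16:00-17:00.
Rina ∩ Ugo ∩ Bianca ∩ Diego: 10:00-14:00, 16:00-17:00.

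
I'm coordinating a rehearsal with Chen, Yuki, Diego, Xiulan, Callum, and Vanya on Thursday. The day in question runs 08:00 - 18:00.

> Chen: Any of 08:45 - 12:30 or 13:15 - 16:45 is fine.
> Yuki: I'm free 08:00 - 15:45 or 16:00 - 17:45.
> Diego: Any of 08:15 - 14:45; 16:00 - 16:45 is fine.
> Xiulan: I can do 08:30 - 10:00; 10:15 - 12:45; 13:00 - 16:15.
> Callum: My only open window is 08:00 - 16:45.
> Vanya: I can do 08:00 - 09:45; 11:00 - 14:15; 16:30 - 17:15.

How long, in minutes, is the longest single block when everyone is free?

90

Chen ∩ Yuki: 08:45-12:30, 13:15-15:45, 16:00-16:45.
Chen ∩ Yuki ∩ Diego: 08:45-12:30, 13:15-14:45, 16:00-16:45.
Chen ∩ Yuki ∩ Diego ∩ Xiulan: 08:45-10:00, 10:15-12:30, 13:15-14:45, 16:00-16:15.
Chen ∩ Yuki ∩ Diego ∩ Xiulan ∩ Callum: 08:45-10:00, 10:15-12:30, 13:15-14:45, 16:00-16:15.
Chen ∩ Yuki ∩ Diego ∩ Xiulan ∩ Callum ∩ Vanya: 08:45-09:45, 11:00-12:30, 13:15-14:15.
The longest is 11:00-12:30 at 90 minutes.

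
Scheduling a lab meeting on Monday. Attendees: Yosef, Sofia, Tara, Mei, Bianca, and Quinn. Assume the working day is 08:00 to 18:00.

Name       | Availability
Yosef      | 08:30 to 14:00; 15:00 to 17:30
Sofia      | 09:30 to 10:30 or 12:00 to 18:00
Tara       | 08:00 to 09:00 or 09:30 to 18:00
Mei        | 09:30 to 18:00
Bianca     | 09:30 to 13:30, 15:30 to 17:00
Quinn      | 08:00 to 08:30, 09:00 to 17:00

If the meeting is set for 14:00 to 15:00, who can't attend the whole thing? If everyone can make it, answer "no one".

Yosef: not fully free for 14:00-15:00. Sofia: free for 14:00-15:00. Tara: free for 14:00-15:00. Mei: free for 14:00-15:00. Bianca: not fully free for 14:00-15:00. Quinn: free for 14:00-15:00.

Bianca, Yosef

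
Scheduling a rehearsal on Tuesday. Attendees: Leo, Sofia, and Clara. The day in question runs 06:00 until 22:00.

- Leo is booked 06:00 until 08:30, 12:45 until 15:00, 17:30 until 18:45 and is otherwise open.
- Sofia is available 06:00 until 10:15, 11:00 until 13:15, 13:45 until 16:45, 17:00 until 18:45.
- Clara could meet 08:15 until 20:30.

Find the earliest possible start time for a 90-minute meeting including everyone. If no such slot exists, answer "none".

Leo free: 08:30-12:45, 15:00-17:30, 18:45-22:00 (invert busy blocks within the working day).
Sofia free: 06:00-10:15, 11:00-13:15, 13:45-16:45, 17:00-18:45.
Clara free: 08:15-20:30.
Leo ∩ Sofia: 08:30-10:15, 11:00-12:45, 15:00-16:45, 17:00-17:30.
Leo ∩ Sofia ∩ Clara: 08:30-10:15, 11:00-12:45, 15:00-16:45, 17:00-17:30.
The first common window of at least 90 minutes is 08:30-10:15, so the earliest start is 08:30.

08:30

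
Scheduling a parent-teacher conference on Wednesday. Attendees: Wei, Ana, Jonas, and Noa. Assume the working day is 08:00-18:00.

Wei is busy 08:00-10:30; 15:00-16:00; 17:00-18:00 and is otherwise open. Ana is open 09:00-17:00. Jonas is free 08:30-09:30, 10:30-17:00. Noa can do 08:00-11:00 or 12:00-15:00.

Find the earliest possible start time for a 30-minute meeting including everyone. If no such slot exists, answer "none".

Wei free: 10:30-15:00, 16:00-17:00 (invert busy blocks within the working day).
Ana free: 09:00-17:00.
Jonas free: 08:30-09:30, 10:30-17:00.
Noa free: 08:00-11:00, 12:00-15:00.
Wei ∩ Ana: 10:30-15:00, 16:00-17:00.
Wei ∩ Ana ∩ Jonas: 10:30-15:00, 16:00-17:00.
Wei ∩ Ana ∩ Jonas ∩ Noa: 10:30-11:00, 12:00-15:00.
So the common availability across everyone is 10:30-11:00, 12:00-15:00.
The first common window of at least 30 minutes is 10:30-11:00, so the earliest start is 10:30.

10:30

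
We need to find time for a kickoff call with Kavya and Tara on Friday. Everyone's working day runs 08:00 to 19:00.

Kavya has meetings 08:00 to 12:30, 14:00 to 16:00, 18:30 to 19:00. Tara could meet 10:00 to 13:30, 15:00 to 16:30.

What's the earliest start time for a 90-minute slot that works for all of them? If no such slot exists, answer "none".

none

Kavya free: 12:30-14:00, 16:00-18:30 (invert busy blocks within the working day).
Tara free: 10:00-13:30, 15:00-16:30.
Kavya ∩ Tara: 12:30-13:30, 16:00-16:30.
Those are the intersection windows.
No common window is at least 90 minutes long.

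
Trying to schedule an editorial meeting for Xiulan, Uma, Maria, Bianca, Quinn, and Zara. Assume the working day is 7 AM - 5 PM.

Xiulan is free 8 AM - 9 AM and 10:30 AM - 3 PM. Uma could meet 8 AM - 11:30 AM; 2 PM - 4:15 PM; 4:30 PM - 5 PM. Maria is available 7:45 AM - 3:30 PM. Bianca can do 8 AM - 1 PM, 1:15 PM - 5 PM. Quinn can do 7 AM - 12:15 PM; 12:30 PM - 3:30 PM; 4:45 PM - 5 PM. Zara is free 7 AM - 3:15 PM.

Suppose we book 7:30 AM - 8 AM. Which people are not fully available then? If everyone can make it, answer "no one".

Xiulan: not fully free for 07:30-08:00. Uma: not fully free for 07:30-08:00. Maria: not fully free for 07:30-08:00. Bianca: not fully free for 07:30-08:00. Quinn: free for 07:30-08:00. Zara: free for 07:30-08:00.

Bianca, Maria, Uma, Xiulan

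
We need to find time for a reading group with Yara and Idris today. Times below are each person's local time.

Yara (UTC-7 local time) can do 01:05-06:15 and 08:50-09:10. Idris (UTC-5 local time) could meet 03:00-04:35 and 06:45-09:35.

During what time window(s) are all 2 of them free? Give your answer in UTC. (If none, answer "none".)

Yara in UTC: 08:05-13:15, 15:50-16:10 (add 7h to convert from UTC-7).
Idris in UTC: 08:00-09:35, 11:45-14:35 (add 5h to convert from UTC-5).
Yara ∩ Idris: 08:05-09:35, 11:45-13:15.

08:05-09:35, 11:45-13:15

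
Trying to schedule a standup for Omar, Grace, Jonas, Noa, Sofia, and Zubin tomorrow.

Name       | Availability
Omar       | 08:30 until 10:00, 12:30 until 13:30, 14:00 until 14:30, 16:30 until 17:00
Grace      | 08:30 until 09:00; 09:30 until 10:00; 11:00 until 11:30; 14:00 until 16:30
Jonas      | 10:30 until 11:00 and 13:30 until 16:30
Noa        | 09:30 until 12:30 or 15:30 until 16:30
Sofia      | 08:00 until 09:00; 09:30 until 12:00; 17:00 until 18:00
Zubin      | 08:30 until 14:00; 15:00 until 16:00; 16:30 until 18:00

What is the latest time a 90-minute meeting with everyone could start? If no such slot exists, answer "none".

Omar ∩ Grace: 08:30-09:00, 09:30-10:00, 14:00-14:30.
Omar ∩ Grace ∩ Jonas: 14:00-14:30.
Omar ∩ Grace ∩ Jonas ∩ Noa: ∅.
Omar ∩ Grace ∩ Jonas ∩ Noa ∩ Sofia: ∅.
Omar ∩ Grace ∩ Jonas ∩ Noa ∩ Sofia ∩ Zubin: ∅.
There is no time when everyone is free.
No common window is at least 90 minutes long.

none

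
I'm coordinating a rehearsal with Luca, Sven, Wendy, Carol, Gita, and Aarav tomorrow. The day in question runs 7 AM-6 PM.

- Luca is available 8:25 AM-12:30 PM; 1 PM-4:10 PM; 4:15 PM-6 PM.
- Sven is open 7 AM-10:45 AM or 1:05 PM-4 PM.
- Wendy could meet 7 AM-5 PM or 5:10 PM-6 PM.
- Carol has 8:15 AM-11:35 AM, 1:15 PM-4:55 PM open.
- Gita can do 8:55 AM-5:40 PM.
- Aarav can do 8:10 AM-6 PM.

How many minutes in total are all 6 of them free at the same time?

Luca ∩ Sven: 08:25-10:45, 13:05-16:00.
Luca ∩ Sven ∩ Wendy: 08:25-10:45, 13:05-16:00.
Luca ∩ Sven ∩ Wendy ∩ Carol: 08:25-10:45, 13:15-16:00.
Luca ∩ Sven ∩ Wendy ∩ Carol ∩ Gita: 08:55-10:45, 13:15-16:00.
Luca ∩ Sven ∩ Wendy ∩ Carol ∩ Gita ∩ Aarav: 08:55-10:45, 13:15-16:00.
Summing the common windows: 110 + 165 = 275 minutes.

275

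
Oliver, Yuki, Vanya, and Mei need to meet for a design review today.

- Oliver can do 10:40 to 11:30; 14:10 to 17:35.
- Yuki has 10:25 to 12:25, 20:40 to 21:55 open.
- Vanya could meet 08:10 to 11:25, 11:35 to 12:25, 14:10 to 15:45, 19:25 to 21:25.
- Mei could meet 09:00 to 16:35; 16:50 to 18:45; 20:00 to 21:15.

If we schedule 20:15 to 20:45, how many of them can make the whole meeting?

2

Vanya and Mei can make the full 20:15-20:45 slot — that's 2.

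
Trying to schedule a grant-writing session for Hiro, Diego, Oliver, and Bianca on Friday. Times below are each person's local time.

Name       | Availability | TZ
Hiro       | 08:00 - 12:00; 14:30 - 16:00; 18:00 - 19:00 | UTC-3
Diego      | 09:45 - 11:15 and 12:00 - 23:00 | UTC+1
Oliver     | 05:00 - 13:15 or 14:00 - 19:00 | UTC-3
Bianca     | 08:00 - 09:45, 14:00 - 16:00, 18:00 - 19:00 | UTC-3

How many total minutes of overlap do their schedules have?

255

Hiro in UTC: 11:00-15:00, 17:30-19:00, 21:00-22:00 (add 3h to convert from UTC-3).
Diego in UTC: 08:45-10:15, 11:00-22:00 (subtract 1h to convert from UTC+1).
Oliver in UTC: 08:00-16:15, 17:00-22:00 (add 3h to convert from UTC-3).
Bianca in UTC: 11:00-12:45, 17:00-19:00, 21:00-22:00 (add 3h to convert from UTC-3).
Hiro ∩ Diego: 11:00-15:00, 17:30-19:00, 21:00-22:00.
Hiro ∩ Diego ∩ Oliver: 11:00-15:00, 17:30-19:00, 21:00-22:00.
Hiro ∩ Diego ∩ Oliver ∩ Bianca: 11:00-12:45, 17:30-19:00, 21:00-22:00.
Those are the intersection windows.
Summing the common windows: 105 + 90 + 60 = 255 minutes.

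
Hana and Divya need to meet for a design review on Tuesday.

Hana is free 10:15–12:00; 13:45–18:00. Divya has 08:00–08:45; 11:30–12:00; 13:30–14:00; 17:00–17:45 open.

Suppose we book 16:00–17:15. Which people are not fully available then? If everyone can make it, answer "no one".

Divya

Hana: free for 16:00-17:15. Divya: not fully free for 16:00-17:15.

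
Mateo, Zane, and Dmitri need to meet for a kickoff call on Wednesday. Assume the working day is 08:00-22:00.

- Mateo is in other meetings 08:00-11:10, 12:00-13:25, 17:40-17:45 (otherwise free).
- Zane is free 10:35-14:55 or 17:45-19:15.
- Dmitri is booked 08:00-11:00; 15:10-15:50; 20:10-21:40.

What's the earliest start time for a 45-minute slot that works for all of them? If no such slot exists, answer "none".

Mateo free: 11:10-12:00, 13:25-17:40, 17:45-22:00 (invert busy blocks within the working day).
Zane free: 10:35-14:55, 17:45-19:15.
Dmitri free: 11:00-15:10, 15:50-20:10, 21:40-22:00 (invert busy blocks within the working day).
Mateo ∩ Zane: 11:10-12:00, 13:25-14:55, 17:45-19:15.
Mateo ∩ Zane ∩ Dmitri: 11:10-12:00, 13:25-14:55, 17:45-19:15.
The first common window of at least 45 minutes is 11:10-12:00, so the earliest start is 11:10.

11:10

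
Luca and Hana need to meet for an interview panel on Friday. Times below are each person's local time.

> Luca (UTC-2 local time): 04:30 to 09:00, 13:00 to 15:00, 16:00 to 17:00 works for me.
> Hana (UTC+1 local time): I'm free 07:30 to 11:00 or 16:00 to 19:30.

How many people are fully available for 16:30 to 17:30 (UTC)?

Luca in UTC: 06:30-11:00, 15:00-17:00, 18:00-19:00 (add 2h to convert from UTC-2).
Hana in UTC: 06:30-10:00, 15:00-18:30 (subtract 1h to convert from UTC+1).
Hana can make the full 16:30-17:30 slot — that's 1.

1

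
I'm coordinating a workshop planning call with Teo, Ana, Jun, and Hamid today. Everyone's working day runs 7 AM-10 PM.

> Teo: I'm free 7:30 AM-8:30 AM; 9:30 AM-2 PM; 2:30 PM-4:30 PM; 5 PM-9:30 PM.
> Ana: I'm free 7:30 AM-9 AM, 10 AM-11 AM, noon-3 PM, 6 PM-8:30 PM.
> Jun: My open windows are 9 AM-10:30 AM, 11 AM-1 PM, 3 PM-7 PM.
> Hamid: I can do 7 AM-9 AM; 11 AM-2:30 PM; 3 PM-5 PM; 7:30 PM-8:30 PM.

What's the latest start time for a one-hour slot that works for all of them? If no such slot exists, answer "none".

Teo ∩ Ana: 07:30-08:30, 10:00-11:00, 12:00-14:00, 14:30-15:00, 18:00-20:30.
Teo ∩ Ana ∩ Jun: 10:00-10:30, 12:00-13:00, 18:00-19:00.
Teo ∩ Ana ∩ Jun ∩ Hamid: 12:00-13:00.
Those are the intersection windows.
The last common window of at least 60 minutes is 12:00-13:00; a 60-minute meeting can start as late as 12:00 and still end by 13:00.

12:00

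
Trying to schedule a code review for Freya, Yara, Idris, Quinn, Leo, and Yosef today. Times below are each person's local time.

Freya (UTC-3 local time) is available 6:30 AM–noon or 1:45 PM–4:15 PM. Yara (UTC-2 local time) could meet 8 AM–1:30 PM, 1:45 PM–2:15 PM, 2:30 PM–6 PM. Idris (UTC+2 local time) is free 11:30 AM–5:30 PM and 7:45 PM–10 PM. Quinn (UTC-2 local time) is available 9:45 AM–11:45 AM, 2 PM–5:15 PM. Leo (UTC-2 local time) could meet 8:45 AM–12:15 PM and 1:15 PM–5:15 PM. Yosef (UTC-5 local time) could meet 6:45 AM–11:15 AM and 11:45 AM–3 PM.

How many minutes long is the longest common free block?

120

Freya in UTC: 09:30-15:00, 16:45-19:15 (add 3h to convert from UTC-3).
Yara in UTC: 10:00-15:30, 15:45-16:15, 16:30-20:00 (add 2h to convert from UTC-2).
Idris in UTC: 09:30-15:30, 17:45-20:00 (subtract 2h to convert from UTC+2).
Quinn in UTC: 11:45-13:45, 16:00-19:15 (add 2h to convert from UTC-2).
Leo in UTC: 10:45-14:15, 15:15-19:15 (add 2h to convert from UTC-2).
Yosef in UTC: 11:45-16:15, 16:45-20:00 (add 5h to convert from UTC-5).
Freya ∩ Yara: 10:00-15:00, 16:45-19:15.
Freya ∩ Yara ∩ Idris: 10:00-15:00, 17:45-19:15.
Freya ∩ Yara ∩ Idris ∩ Quinn: 11:45-13:45, 17:45-19:15.
Freya ∩ Yara ∩ Idris ∩ Quinn ∩ Leo: 11:45-13:45, 17:45-19:15.
Freya ∩ Yara ∩ Idris ∩ Quinn ∩ Leo ∩ Yosef: 11:45-13:45, 17:45-19:15.
The longest is 11:45-13:45 at 120 minutes.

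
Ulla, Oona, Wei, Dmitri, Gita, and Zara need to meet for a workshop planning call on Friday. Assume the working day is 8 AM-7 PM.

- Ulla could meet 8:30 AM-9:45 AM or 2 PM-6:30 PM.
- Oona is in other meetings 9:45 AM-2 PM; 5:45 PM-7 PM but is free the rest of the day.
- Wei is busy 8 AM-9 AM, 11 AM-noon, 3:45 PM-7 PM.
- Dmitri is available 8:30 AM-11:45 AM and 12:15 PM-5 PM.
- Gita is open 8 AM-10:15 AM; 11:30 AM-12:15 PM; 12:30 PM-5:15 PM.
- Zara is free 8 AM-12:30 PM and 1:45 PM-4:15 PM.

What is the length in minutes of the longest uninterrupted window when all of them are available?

Ulla free: 08:30-09:45, 14:00-18:30.
Oona free: 08:00-09:45, 14:00-17:45 (invert busy blocks within the working day).
Wei free: 09:00-11:00, 12:00-15:45 (invert busy blocks within the working day).
Dmitri free: 08:30-11:45, 12:15-17:00.
Gita free: 08:00-10:15, 11:30-12:15, 12:30-17:15.
Zara free: 08:00-12:30, 13:45-16:15.
Ulla ∩ Oona: 08:30-09:45, 14:00-17:45.
Ulla ∩ Oona ∩ Wei: 09:00-09:45, 14:00-15:45.
Ulla ∩ Oona ∩ Wei ∩ Dmitri: 09:00-09:45, 14:00-15:45.
Ulla ∩ Oona ∩ Wei ∩ Dmitri ∩ Gita: 09:00-09:45, 14:00-15:45.
Ulla ∩ Oona ∩ Wei ∩ Dmitri ∩ Gita ∩ Zara: 09:00-09:45, 14:00-15:45.
Those are the intersection windows.
The longest is 14:00-15:45 at 105 minutes.

105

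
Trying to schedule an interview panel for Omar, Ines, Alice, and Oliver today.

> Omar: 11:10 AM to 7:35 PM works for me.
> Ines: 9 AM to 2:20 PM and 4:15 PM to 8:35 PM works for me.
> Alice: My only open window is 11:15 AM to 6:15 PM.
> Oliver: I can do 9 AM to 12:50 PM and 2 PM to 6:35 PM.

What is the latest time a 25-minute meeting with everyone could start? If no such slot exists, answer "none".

17:50

Omar ∩ Ines: 11:10-14:20, 16:15-19:35.
Omar ∩ Ines ∩ Alice: 11:15-14:20, 16:15-18:15.
Omar ∩ Ines ∩ Alice ∩ Oliver: 11:15-12:50, 14:00-14:20, 16:15-18:15.
The last common window of at least 25 minutes is 16:15-18:15; a 25-minute meeting can start as late as 17:50 and still end by 18:15.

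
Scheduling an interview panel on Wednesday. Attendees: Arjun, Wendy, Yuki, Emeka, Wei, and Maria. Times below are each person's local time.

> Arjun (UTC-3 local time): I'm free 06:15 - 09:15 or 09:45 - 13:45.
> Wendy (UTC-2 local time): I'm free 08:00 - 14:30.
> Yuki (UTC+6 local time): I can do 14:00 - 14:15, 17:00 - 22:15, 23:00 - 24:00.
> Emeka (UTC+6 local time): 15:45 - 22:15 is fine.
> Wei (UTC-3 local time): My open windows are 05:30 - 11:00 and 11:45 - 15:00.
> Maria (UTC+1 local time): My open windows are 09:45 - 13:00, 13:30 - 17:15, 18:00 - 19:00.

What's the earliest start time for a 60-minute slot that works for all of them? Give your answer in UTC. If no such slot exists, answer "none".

Arjun in UTC: 09:15-12:15, 12:45-16:45 (add 3h to convert from UTC-3).
Wendy in UTC: 10:00-16:30 (add 2h to convert from UTC-2).
Yuki in UTC: 08:00-08:15, 11:00-16:15, 17:00-18:00 (subtract 6h to convert from UTC+6).
Emeka in UTC: 09:45-16:15 (subtract 6h to convert from UTC+6).
Wei in UTC: 08:30-14:00, 14:45-18:00 (add 3h to convert from UTC-3).
Maria in UTC: 08:45-12:00, 12:30-16:15, 17:00-18:00 (subtract 1h to convert from UTC+1).
Arjun ∩ Wendy: 10:00-12:15, 12:45-16:30.
Arjun ∩ Wendy ∩ Yuki: 11:00-12:15, 12:45-16:15.
Arjun ∩ Wendy ∩ Yuki ∩ Emeka: 11:00-12:15, 12:45-16:15.
Arjun ∩ Wendy ∩ Yuki ∩ Emeka ∩ Wei: 11:00-12:15, 12:45-14:00, 14:45-16:15.
Arjun ∩ Wendy ∩ Yuki ∩ Emeka ∩ Wei ∩ Maria: 11:00-12:00, 12:45-14:00, 14:45-16:15.
The first common window of at least 60 minutes is 11:00-12:00, so the earliest start is 11:00.

11:00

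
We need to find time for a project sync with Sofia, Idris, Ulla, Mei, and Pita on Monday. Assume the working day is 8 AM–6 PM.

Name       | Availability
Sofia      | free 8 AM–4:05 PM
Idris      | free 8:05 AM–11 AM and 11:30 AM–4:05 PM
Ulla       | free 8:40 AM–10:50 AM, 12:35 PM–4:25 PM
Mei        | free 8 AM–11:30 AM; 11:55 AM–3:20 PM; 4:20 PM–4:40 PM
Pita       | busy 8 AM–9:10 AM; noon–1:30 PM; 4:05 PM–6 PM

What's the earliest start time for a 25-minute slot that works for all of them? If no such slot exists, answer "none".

Sofia free: 08:00-16:05.
Idris free: 08:05-11:00, 11:30-16:05.
Ulla free: 08:40-10:50, 12:35-16:25.
Mei free: 08:00-11:30, 11:55-15:20, 16:20-16:40.
Pita free: 09:10-12:00, 13:30-16:05 (invert busy blocks within the working day).
Sofia ∩ Idris: 08:05-11:00, 11:30-16:05.
Sofia ∩ Idris ∩ Ulla: 08:40-10:50, 12:35-16:05.
Sofia ∩ Idris ∩ Ulla ∩ Mei: 08:40-10:50, 12:35-15:20.
Sofia ∩ Idris ∩ Ulla ∩ Mei ∩ Pita: 09:10-10:50, 13:30-15:20.
Those are the intersection windows.
The first common window of at least 25 minutes is 09:10-10:50, so the earliest start is 09:10.

09:10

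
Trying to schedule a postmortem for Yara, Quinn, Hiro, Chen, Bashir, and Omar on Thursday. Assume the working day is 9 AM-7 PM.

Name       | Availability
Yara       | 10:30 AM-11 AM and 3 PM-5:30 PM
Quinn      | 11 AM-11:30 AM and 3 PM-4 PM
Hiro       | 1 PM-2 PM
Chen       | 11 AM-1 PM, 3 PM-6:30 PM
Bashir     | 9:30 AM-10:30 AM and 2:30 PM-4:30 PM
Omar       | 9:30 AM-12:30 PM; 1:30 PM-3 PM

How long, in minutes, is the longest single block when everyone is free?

Yara ∩ Quinn: 15:00-16:00.
Yara ∩ Quinn ∩ Hiro: ∅.
Yara ∩ Quinn ∩ Hiro ∩ Chen: ∅.
Yara ∩ Quinn ∩ Hiro ∩ Chen ∩ Bashir: ∅.
Yara ∩ Quinn ∩ Hiro ∩ Chen ∩ Bashir ∩ Omar: ∅.
There is no time when everyone is free.
No common window exists, so the longest block is 0 minutes.

0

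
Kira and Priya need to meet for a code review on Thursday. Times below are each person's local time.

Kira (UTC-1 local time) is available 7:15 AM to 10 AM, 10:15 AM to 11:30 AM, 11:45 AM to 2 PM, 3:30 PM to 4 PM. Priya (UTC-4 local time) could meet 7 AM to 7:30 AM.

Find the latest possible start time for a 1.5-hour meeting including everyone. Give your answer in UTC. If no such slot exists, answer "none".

none

Kira in UTC: 08:15-11:00, 11:15-12:30, 12:45-15:00, 16:30-17:00 (add 1h to convert from UTC-1).
Priya in UTC: 11:00-11:30 (add 4h to convert from UTC-4).
Kira ∩ Priya: 11:15-11:30.
No common window is at least 90 minutes long.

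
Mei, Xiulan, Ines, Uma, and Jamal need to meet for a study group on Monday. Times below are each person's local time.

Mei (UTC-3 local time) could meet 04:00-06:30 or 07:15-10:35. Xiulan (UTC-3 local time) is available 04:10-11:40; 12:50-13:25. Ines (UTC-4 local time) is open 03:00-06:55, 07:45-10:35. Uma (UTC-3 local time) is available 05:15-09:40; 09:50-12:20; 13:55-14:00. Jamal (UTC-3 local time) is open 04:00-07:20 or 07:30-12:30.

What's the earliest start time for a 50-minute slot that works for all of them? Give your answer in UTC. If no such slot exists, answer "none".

Mei in UTC: 07:00-09:30, 10:15-13:35 (add 3h to convert from UTC-3).
Xiulan in UTC: 07:10-14:40, 15:50-16:25 (add 3h to convert from UTC-3).
Ines in UTC: 07:00-10:55, 11:45-14:35 (add 4h to convert from UTC-4).
Uma in UTC: 08:15-12:40, 12:50-15:20, 16:55-17:00 (add 3h to convert from UTC-3).
Jamal in UTC: 07:00-10:20, 10:30-15:30 (add 3h to convert from UTC-3).
Mei ∩ Xiulan: 07:10-09:30, 10:15-13:35.
Mei ∩ Xiulan ∩ Ines: 07:10-09:30, 10:15-10:55, 11:45-13:35.
Mei ∩ Xiulan ∩ Ines ∩ Uma: 08:15-09:30, 10:15-10:55, 11:45-12:40, 12:50-13:35.
Mei ∩ Xiulan ∩ Ines ∩ Uma ∩ Jamal: 08:15-09:30, 10:15-10:20, 10:30-10:55, 11:45-12:40, 12:50-13:35.
Those are the intersection windows.
The first common window of at least 50 minutes is 08:15-09:30, so the earliest start is 08:15.

08:15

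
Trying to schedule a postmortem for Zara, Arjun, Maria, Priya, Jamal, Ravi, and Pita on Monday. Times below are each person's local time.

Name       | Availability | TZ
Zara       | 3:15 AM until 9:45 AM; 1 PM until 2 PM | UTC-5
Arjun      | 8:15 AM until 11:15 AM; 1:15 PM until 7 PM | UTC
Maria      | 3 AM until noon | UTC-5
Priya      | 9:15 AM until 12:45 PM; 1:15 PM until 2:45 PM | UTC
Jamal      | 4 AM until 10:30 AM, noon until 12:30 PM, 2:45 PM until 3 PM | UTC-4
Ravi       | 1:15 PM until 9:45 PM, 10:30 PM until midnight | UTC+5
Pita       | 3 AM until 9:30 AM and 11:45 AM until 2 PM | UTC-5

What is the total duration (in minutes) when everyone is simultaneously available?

195

Zara in UTC: 08:15-14:45, 18:00-19:00 (add 5h to convert from UTC-5).
Arjun in UTC: 08:15-11:15, 13:15-19:00.
Maria in UTC: 08:00-17:00 (add 5h to convert from UTC-5).
Priya in UTC: 09:15-12:45, 13:15-14:45.
Jamal in UTC: 08:00-14:30, 16:00-16:30, 18:45-19:00 (add 4h to convert from UTC-4).
Ravi in UTC: 08:15-16:45, 17:30-19:00 (subtract 5h to convert from UTC+5).
Pita in UTC: 08:00-14:30, 16:45-19:00 (add 5h to convert from UTC-5).
Zara ∩ Arjun: 08:15-11:15, 13:15-14:45, 18:00-19:00.
Zara ∩ Arjun ∩ Maria: 08:15-11:15, 13:15-14:45.
Zara ∩ Arjun ∩ Maria ∩ Priya: 09:15-11:15, 13:15-14:45.
Zara ∩ Arjun ∩ Maria ∩ Priya ∩ Jamal: 09:15-11:15, 13:15-14:30.
Zara ∩ Arjun ∩ Maria ∩ Priya ∩ Jamal ∩ Ravi: 09:15-11:15, 13:15-14:30.
Zara ∩ Arjun ∩ Maria ∩ Priya ∩ Jamal ∩ Ravi ∩ Pita: 09:15-11:15, 13:15-14:30.
Summing the common windows: 120 + 75 = 195 minutes.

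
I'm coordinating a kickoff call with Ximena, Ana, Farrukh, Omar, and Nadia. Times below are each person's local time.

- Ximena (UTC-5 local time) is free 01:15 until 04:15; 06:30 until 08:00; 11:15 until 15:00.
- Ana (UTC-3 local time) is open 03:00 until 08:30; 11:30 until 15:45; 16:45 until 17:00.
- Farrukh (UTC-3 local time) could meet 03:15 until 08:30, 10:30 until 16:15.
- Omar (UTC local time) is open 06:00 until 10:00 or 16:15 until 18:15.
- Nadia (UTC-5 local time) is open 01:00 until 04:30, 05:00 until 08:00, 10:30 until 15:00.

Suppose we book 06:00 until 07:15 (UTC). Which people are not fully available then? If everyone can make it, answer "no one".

Farrukh, Ximena

Ximena in UTC: 06:15-09:15, 11:30-13:00, 16:15-20:00 (add 5h to convert from UTC-5).
Ana in UTC: 06:00-11:30, 14:30-18:45, 19:45-20:00 (add 3h to convert from UTC-3).
Farrukh in UTC: 06:15-11:30, 13:30-19:15 (add 3h to convert from UTC-3).
Omar in UTC: 06:00-10:00, 16:15-18:15.
Nadia in UTC: 06:00-09:30, 10:00-13:00, 15:30-20:00 (add 5h to convert from UTC-5).
Ximena: not fully free for 06:00-07:15. Ana: free for 06:00-07:15. Farrukh: not fully free for 06:00-07:15. Omar: free for 06:00-07:15. Nadia: free for 06:00-07:15.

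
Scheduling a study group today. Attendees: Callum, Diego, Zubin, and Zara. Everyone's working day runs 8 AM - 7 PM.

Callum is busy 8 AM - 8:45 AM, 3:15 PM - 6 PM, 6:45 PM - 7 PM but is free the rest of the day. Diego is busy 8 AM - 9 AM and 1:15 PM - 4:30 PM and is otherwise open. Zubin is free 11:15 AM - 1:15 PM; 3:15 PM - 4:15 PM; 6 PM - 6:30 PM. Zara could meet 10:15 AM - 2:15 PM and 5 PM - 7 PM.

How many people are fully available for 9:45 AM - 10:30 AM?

Callum free: 08:45-15:15, 18:00-18:45 (invert busy blocks within the working day).
Diego free: 09:00-13:15, 16:30-19:00 (invert busy blocks within the working day).
Zubin free: 11:15-13:15, 15:15-16:15, 18:00-18:30.
Zara free: 10:15-14:15, 17:00-19:00.
Callum and Diego can make the full 09:45-10:30 slot — that's 2.

2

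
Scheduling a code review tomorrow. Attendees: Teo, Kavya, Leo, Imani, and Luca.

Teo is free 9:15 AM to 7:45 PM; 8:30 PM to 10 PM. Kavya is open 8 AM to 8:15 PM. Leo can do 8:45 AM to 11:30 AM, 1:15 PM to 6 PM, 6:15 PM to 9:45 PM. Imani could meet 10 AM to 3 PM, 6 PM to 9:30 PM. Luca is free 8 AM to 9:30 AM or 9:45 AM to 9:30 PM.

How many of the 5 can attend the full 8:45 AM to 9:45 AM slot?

Kavya and Leo can make the full 08:45-09:45 slot — that's 2.

2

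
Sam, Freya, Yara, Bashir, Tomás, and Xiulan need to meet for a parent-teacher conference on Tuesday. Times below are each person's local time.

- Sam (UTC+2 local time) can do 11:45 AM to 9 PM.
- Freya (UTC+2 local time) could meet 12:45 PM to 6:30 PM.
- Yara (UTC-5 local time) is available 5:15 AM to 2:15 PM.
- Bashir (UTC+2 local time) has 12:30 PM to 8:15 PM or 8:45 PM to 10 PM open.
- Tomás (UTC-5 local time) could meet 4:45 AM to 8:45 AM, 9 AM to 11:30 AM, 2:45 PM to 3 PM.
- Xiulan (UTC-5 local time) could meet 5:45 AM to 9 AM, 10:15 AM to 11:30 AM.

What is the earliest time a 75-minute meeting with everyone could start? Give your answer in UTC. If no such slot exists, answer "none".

10:45

Sam in UTC: 09:45-19:00 (subtract 2h to convert from UTC+2).
Freya in UTC: 10:45-16:30 (subtract 2h to convert from UTC+2).
Yara in UTC: 10:15-19:15 (add 5h to convert from UTC-5).
Bashir in UTC: 10:30-18:15, 18:45-20:00 (subtract 2h to convert from UTC+2).
Tomás in UTC: 09:45-13:45, 14:00-16:30, 19:45-20:00 (add 5h to convert from UTC-5).
Xiulan in UTC: 10:45-14:00, 15:15-16:30 (add 5h to convert from UTC-5).
Sam ∩ Freya: 10:45-16:30.
Sam ∩ Freya ∩ Yara: 10:45-16:30.
Sam ∩ Freya ∩ Yara ∩ Bashir: 10:45-16:30.
Sam ∩ Freya ∩ Yara ∩ Bashir ∩ Tomás: 10:45-13:45, 14:00-16:30.
Sam ∩ Freya ∩ Yara ∩ Bashir ∩ Tomás ∩ Xiulan: 10:45-13:45, 15:15-16:30.
So the common availability across everyone is 10:45-13:45, 15:15-16:30.
The first common window of at least 75 minutes is 10:45-13:45, so the earliest start is 10:45.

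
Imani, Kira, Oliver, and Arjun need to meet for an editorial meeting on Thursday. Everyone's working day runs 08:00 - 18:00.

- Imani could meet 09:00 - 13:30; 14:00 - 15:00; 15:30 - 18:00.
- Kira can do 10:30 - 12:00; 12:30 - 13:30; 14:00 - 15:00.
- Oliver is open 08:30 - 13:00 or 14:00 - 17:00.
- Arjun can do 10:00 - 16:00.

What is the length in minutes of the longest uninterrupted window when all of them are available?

90

Imani ∩ Kira: 10:30-12:00, 12:30-13:30, 14:00-15:00.
Imani ∩ Kira ∩ Oliver: 10:30-12:00, 12:30-13:00, 14:00-15:00.
Imani ∩ Kira ∩ Oliver ∩ Arjun: 10:30-12:00, 12:30-13:00, 14:00-15:00.
The longest is 10:30-12:00 at 90 minutes.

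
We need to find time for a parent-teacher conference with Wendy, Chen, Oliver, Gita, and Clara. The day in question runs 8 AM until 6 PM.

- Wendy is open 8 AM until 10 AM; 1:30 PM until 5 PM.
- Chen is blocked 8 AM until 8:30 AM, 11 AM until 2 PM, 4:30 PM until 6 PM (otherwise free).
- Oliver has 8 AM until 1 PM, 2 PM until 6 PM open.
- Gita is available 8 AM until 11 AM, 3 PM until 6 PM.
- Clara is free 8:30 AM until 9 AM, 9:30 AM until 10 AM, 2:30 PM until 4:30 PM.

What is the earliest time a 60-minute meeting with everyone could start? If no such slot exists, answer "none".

15:00

Wendy free: 08:00-10:00, 13:30-17:00.
Chen free: 08:30-11:00, 14:00-16:30 (invert busy blocks within the working day).
Oliver free: 08:00-13:00, 14:00-18:00.
Gita free: 08:00-11:00, 15:00-18:00.
Clara free: 08:30-09:00, 09:30-10:00, 14:30-16:30.
Wendy ∩ Chen: 08:30-10:00, 14:00-16:30.
Wendy ∩ Chen ∩ Oliver: 08:30-10:00, 14:00-16:30.
Wendy ∩ Chen ∩ Oliver ∩ Gita: 08:30-10:00, 15:00-16:30.
Wendy ∩ Chen ∩ Oliver ∩ Gita ∩ Clara: 08:30-09:00, 09:30-10:00, 15:00-16:30.
Those are the intersection windows.
The first common window of at least 60 minutes is 15:00-16:30, so the earliest start is 15:00.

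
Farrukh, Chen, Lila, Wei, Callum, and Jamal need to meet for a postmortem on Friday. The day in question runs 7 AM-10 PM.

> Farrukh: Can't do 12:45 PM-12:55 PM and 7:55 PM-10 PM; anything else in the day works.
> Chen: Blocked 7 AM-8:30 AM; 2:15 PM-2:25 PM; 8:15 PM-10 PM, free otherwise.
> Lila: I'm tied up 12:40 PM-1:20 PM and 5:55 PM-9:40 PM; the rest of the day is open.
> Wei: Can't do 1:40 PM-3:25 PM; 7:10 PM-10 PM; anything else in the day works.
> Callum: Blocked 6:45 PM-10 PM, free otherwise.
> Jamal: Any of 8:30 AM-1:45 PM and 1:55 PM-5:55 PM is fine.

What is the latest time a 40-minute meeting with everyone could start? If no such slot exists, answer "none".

17:15

Farrukh free: 07:00-12:45, 12:55-19:55 (invert busy blocks within the working day).
Chen free: 08:30-14:15, 14:25-20:15 (invert busy blocks within the working day).
Lila free: 07:00-12:40, 13:20-17:55, 21:40-22:00 (invert busy blocks within the working day).
Wei free: 07:00-13:40, 15:25-19:10 (invert busy blocks within the working day).
Callum free: 07:00-18:45 (invert busy blocks within the working day).
Jamal free: 08:30-13:45, 13:55-17:55.
Farrukh ∩ Chen: 08:30-12:45, 12:55-14:15, 14:25-19:55.
Farrukh ∩ Chen ∩ Lila: 08:30-12:40, 13:20-14:15, 14:25-17:55.
Farrukh ∩ Chen ∩ Lila ∩ Wei: 08:30-12:40, 13:20-13:40, 15:25-17:55.
Farrukh ∩ Chen ∩ Lila ∩ Wei ∩ Callum: 08:30-12:40, 13:20-13:40, 15:25-17:55.
Farrukh ∩ Chen ∩ Lila ∩ Wei ∩ Callum ∩ Jamal: 08:30-12:40, 13:20-13:40, 15:25-17:55.
Those are the intersection windows.
The last common window of at least 40 minutes is 15:25-17:55; a 40-minute meeting can start as late as 17:15 and still end by 17:55.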